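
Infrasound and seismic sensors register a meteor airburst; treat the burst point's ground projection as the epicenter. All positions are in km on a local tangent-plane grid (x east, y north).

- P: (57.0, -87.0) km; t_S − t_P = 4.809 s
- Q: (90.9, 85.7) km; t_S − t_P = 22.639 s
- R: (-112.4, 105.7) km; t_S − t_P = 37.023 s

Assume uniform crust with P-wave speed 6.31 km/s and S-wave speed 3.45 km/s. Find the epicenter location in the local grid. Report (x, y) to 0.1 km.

Distance from S−P lag: d = Δt · v_P v_S / (v_P − v_S) = Δt · (6.31·3.45)/(6.31−3.45) ≈ 7.6117·Δt.
So d_P = 36.60, d_Q = 172.32, d_R = 281.81 km.
Circle about each station: (x − 57.0)² + (y + 87.0)² = 36.60²; (x − 90.9)² + (y − 85.7)² = 172.32²; (x + 112.4)² + (y − 105.7)² = 281.81².
Subtracting the P equation from the Q and R equations removes the quadratic terms:
67.8 x + 345.4 y = -23565.32
-338.8 x + 385.4 y = -65089.07
Solving the 2×2 system: x ≈ 93.6, y ≈ -86.6 km.

x ≈ 93.6 km, y ≈ -86.6 km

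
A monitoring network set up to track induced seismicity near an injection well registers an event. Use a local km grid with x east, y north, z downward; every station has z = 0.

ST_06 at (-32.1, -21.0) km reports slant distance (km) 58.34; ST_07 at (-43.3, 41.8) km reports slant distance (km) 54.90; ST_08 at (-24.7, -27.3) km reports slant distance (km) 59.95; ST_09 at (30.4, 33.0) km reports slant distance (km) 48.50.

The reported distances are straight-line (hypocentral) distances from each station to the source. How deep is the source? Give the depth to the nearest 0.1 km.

Each station gives a sphere (x−x_i)² + (y−y_i)² + z² = d_i² (stations at z=0).
Subtracting the ST_06 sphere from ST_07 and ST_08: z² cancels, leaving linear equations in x and y:
-22.4 x + 125.6 y = 2540.27
14.8 x − 12.6 y = -306.48
Solving: x ≈ -4.114, y ≈ 19.491 km (keep extra digits for the depth step; rounded: -4.1, 19.5).
Then from the ST_06 sphere: z² = 58.34² − (x + 32.1)² − (y + 21.0)² with x = -4.114, y = 19.491, so z ≈ 31.318 ≈ 31.3 km.

depth ≈ 31.3 km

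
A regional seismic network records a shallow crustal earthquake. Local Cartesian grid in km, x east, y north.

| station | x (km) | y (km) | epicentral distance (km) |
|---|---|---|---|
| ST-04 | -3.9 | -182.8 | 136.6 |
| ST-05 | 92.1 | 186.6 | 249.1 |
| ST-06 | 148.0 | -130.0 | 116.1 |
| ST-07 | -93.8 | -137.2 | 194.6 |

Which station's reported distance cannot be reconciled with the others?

Solve using three stations at a time. Using ST-04, ST-05, ST-06 (subtract circle equations pairwise → linear system) gives (x, y) ≈ (55.5, -59.8).
Distances from that point to each station vs reported:
  ST-04: calculated 136.6 vs reported 136.6 → residual 0.0 km
  ST-05: calculated 249.1 vs reported 249.1 → residual 0.0 km
  ST-06: calculated 116.1 vs reported 116.1 → residual 0.0 km
  ST-07: calculated 168.2 vs reported 194.6 → residual 26.4 km
ST-04, ST-05, ST-06 are mutually consistent (residuals ≈ 0); ST-07 is off by 26.4 km.

ST-07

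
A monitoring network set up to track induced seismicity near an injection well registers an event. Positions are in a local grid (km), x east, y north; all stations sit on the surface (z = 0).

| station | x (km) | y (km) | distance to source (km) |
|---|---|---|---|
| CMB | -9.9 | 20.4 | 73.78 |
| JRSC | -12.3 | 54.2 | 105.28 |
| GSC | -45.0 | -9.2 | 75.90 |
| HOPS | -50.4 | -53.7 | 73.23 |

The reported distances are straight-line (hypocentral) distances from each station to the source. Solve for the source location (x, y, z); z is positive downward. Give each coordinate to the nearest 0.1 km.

(18.9, -44.0, 21.6)

Each station gives a sphere (x−x_i)² + (y−y_i)² + z² = d_i² (stations at z=0).
Subtracting the CMB sphere from JRSC and GSC: z² cancels, leaving linear equations in x and y:
-4.8 x + 67.6 y = -3065.63
-70.2 x − 59.2 y = 1278.15
Solving: x ≈ 18.904, y ≈ -44.007 km (keep extra digits for the depth step; rounded: 18.9, -44.0).
Then from the CMB sphere: z² = 73.78² − (x + 9.9)² − (y − 20.4)² with x = 18.904, y = -44.007, so z ≈ 21.577 ≈ 21.6 km.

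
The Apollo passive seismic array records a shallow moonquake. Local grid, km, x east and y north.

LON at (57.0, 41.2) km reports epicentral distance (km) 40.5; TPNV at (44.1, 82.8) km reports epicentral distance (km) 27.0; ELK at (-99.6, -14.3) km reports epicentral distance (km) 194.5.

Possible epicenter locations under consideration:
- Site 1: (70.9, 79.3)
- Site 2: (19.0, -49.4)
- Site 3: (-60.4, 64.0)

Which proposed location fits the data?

Site 1

For each candidate, compare |candidate − station| to the reported distance:
Site 1: residuals LON 0.1, TPNV 0.0, ELK 0.0 → max 0.1 km
Site 2: residuals LON 57.7, TPNV 107.6, ELK 70.8 → max 107.6 km
Site 3: residuals LON 79.1, TPNV 79.2, ELK 106.9 → max 106.9 km
Only Site 1 has all residuals ≈ 0.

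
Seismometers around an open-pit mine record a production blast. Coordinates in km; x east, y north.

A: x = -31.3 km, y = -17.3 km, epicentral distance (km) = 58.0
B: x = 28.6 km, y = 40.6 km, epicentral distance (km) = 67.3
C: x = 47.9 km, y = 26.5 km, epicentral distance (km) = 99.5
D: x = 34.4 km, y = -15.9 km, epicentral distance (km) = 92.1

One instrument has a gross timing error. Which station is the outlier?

C

Solve using three stations at a time. Using A, B, D (subtract circle equations pairwise → linear system) gives (x, y) ≈ (-38.6, 40.1).
Distances from that point to each station vs reported:
  A: calculated 57.9 vs reported 58.0 → residual 0.1 km
  B: calculated 67.2 vs reported 67.3 → residual 0.1 km
  C: calculated 87.6 vs reported 99.5 → residual 11.9 km
  D: calculated 92.0 vs reported 92.1 → residual 0.1 km
A, B, D are mutually consistent (residuals ≈ 0); C is off by 11.9 km.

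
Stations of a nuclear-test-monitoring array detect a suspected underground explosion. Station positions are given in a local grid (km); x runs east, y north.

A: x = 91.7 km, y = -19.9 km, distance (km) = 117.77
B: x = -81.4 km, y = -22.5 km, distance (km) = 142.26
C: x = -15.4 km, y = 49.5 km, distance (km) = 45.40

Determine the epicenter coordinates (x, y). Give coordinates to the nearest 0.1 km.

22.1 km east, 75.1 km north

Circle about each station: (x − 91.7)² + (y + 19.9)² = 117.77²; (x + 81.4)² + (y + 22.5)² = 142.26²; (x + 15.4)² + (y − 49.5)² = 45.40².
Subtracting the A equation from the B and C equations removes the quadratic terms:
-346.2 x − 5.2 y = -8040.82
-214.2 x + 138.8 y = 5691.12
Solving the 2×2 system: x ≈ 22.1, y ≈ 75.1 km.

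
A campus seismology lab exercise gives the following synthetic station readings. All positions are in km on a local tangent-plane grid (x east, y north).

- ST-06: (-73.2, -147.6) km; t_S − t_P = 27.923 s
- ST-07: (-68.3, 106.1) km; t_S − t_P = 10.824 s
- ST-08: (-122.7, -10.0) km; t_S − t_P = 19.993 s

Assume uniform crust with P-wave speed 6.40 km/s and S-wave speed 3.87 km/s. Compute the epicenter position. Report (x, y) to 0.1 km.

Distance from S−P lag: d = Δt · v_P v_S / (v_P − v_S) = Δt · (6.40·3.87)/(6.40−3.87) ≈ 9.7897·Δt.
So d_ST-06 = 273.36, d_ST-07 = 105.96, d_ST-08 = 195.73 km.
Circle about each station: (x + 73.2)² + (y + 147.6)² = 273.36²; (x + 68.3)² + (y − 106.1)² = 105.96²; (x + 122.7)² + (y + 10.0)² = 195.73².
Subtracting pairs of circle equations eliminates x²+y² and gives linear equations (the radical axes):
9.8 x + 507.4 y = 52276.27
-99.0 x + 275.2 y = 24426.75
Solving the 2×2 system: x ≈ 37.6, y ≈ 102.3 km.

x ≈ 37.6 km, y ≈ 102.3 km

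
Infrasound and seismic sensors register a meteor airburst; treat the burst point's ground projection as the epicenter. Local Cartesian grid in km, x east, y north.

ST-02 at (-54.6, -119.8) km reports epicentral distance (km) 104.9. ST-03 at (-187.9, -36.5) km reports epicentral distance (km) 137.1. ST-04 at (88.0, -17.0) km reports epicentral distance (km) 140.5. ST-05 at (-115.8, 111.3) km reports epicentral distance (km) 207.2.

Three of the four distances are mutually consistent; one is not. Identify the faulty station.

Solve using three stations at a time. Using ST-02, ST-03, ST-04 (subtract circle equations pairwise → linear system) gives (x, y) ≈ (-52.5, -14.9).
Distances from that point to each station vs reported:
  ST-02: calculated 104.9 vs reported 104.9 → residual 0.0 km
  ST-03: calculated 137.1 vs reported 137.1 → residual 0.0 km
  ST-04: calculated 140.5 vs reported 140.5 → residual 0.0 km
  ST-05: calculated 141.2 vs reported 207.2 → residual 66.0 km
ST-02, ST-03, ST-04 are mutually consistent (residuals ≈ 0); ST-05 is off by 66.0 km.

ST-05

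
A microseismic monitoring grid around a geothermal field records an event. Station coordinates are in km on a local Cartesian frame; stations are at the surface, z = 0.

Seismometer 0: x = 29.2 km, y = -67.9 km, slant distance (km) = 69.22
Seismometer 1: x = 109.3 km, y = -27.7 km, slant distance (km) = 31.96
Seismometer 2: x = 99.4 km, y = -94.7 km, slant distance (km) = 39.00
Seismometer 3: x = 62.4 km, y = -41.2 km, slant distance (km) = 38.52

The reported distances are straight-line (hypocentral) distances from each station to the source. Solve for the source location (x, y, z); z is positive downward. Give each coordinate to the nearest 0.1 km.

Each station gives a sphere (x−x_i)² + (y−y_i)² + z² = d_i² (stations at z=0).
Subtracting the Seismometer 0 sphere from Seismometer 1 and Seismometer 2: z² cancels, leaving linear equations in x and y:
160.2 x + 80.4 y = 11020.70
140.4 x − 53.6 y = 16655.81
Solving: x ≈ 97.099, y ≈ -56.401 km (keep extra digits for the depth step; rounded: 97.1, -56.4).
Then from the Seismometer 0 sphere: z² = 69.22² − (x − 29.2)² − (y + 67.9)² with x = 97.099, y = -56.401, so z ≈ 6.993 ≈ 7.0 km.

x ≈ 97.1 km, y ≈ -56.4 km, depth ≈ 7.0 km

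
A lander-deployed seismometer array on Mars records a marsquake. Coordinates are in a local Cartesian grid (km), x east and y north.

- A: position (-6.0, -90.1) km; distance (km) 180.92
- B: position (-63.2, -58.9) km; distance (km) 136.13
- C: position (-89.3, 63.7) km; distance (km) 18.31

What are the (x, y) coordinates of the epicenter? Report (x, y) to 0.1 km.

(-76.3, 76.6)

Circle about each station: (x + 6.0)² + (y + 90.1)² = 180.92²; (x + 63.2)² + (y + 58.9)² = 136.13²; (x + 89.3)² + (y − 63.7)² = 18.31².
Subtracting pairs of circle equations eliminates x²+y² and gives linear equations (the radical axes):
-114.4 x + 62.4 y = 13510.11
-166.6 x + 307.6 y = 36274.96
Solving the 2×2 system: x ≈ -76.3, y ≈ 76.6 km.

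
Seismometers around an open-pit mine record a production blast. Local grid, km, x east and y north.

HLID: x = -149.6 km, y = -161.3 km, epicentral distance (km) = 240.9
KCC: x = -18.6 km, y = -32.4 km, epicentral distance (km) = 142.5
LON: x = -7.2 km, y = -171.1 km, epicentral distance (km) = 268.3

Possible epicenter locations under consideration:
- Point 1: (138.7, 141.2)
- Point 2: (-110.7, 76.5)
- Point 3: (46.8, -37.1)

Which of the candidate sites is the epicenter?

For each candidate, compare |candidate − station| to the reported distance:
Point 1: residuals HLID 177.0, KCC 91.8, LON 76.4 → max 177.0 km
Point 2: residuals HLID 0.1, KCC 0.1, LON 0.1 → max 0.1 km
Point 3: residuals HLID 8.5, KCC 76.9, LON 123.8 → max 123.8 km
Only Point 2 has all residuals ≈ 0.

Point 2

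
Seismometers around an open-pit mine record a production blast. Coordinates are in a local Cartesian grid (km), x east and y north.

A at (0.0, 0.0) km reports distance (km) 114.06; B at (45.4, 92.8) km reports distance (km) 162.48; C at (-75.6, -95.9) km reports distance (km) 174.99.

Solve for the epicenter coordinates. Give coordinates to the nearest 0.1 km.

Circle about each station: x² + y² = 114.06²; (x − 45.4)² + (y − 92.8)² = 162.48²; (x + 75.6)² + (y + 95.9)² = 174.99².
Subtracting the A equation from the B and C equations removes the quadratic terms:
90.8 x + 185.6 y = -2717.07
-151.2 x − 191.8 y = -2699.65
Solving the 2×2 system: x ≈ 96.0, y ≈ -61.6 km.

96.0 km east, -61.6 km north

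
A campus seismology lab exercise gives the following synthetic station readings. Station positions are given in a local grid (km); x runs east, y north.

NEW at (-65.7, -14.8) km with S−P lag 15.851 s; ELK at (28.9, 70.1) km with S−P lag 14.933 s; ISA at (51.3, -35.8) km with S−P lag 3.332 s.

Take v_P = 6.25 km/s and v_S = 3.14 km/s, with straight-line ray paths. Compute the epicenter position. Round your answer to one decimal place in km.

x ≈ 33.9 km, y ≈ -24.0 km

Distance from S−P lag: d = Δt · v_P v_S / (v_P − v_S) = Δt · (6.25·3.14)/(6.25−3.14) ≈ 6.3103·Δt.
So d_NEW = 100.02, d_ELK = 94.23, d_ISA = 21.03 km.
Circle about each station: (x + 65.7)² + (y + 14.8)² = 100.02²; (x − 28.9)² + (y − 70.1)² = 94.23²; (x − 51.3)² + (y + 35.8)² = 21.03².
Subtracting pairs of circle equations eliminates x²+y² and gives linear equations (the radical axes):
189.2 x + 169.8 y = 2338.40
234.0 x − 42.0 y = 8939.54
Solving the 2×2 system: x ≈ 33.9, y ≈ -24.0 km.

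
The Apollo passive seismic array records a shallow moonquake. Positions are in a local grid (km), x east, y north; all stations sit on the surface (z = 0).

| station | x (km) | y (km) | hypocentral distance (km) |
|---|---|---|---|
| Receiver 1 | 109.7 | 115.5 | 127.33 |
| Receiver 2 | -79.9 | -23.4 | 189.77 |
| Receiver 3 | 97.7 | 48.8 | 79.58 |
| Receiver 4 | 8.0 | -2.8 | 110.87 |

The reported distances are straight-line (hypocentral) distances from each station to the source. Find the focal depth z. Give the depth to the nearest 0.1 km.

z ≈ 69.3 km

Each station gives a sphere (x−x_i)² + (y−y_i)² + z² = d_i² (stations at z=0).
Subtracting the Receiver 1 sphere from Receiver 2 and Receiver 3: z² cancels, leaving linear equations in x and y:
-379.2 x − 277.8 y = -38242.49
-24.0 x − 133.4 y = -3567.66
Solving: x ≈ 93.594, y ≈ 9.906 km (keep extra digits for the depth step; rounded: 93.6, 9.9).
Then from the Receiver 1 sphere: z² = 127.33² − (x − 109.7)² − (y − 115.5)² with x = 93.594, y = 9.906, so z ≈ 69.307 ≈ 69.3 km.
Check against Receiver 4 (with the unrounded solution): distance 110.86 ≈ 110.87 km. ✓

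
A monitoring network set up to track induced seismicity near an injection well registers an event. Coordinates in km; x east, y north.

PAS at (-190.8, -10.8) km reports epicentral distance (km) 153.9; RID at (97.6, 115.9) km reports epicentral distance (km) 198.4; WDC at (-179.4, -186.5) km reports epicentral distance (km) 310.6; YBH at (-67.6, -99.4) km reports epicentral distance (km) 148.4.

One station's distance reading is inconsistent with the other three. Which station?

Solve using three stations at a time. Using PAS, RID, WDC (subtract circle equations pairwise → linear system) gives (x, y) ≈ (-100.8, 114.0).
Distances from that point to each station vs reported:
  PAS: calculated 153.9 vs reported 153.9 → residual 0.0 km
  RID: calculated 198.4 vs reported 198.4 → residual 0.0 km
  WDC: calculated 310.6 vs reported 310.6 → residual 0.0 km
  YBH: calculated 215.9 vs reported 148.4 → residual 67.5 km
PAS, RID, WDC are mutually consistent (residuals ≈ 0); YBH is off by 67.5 km.

YBH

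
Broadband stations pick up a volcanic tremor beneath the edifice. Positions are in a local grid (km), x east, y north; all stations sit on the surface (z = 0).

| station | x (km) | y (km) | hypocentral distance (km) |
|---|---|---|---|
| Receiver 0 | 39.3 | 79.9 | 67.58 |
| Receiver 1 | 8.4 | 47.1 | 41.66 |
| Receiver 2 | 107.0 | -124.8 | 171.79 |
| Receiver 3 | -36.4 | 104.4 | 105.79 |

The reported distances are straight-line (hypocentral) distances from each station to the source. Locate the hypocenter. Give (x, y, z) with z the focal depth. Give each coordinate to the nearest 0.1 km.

(22.4, 21.7, 29.9)

Each station gives a sphere (x−x_i)² + (y−y_i)² + z² = d_i² (stations at z=0).
Subtracting the Receiver 0 sphere from Receiver 1 and Receiver 2: z² cancels, leaving linear equations in x and y:
-61.8 x − 65.6 y = -2808.03
135.4 x − 409.4 y = -5849.21
Solving: x ≈ 22.406, y ≈ 21.697 km (keep extra digits for the depth step; rounded: 22.4, 21.7).
Then from the Receiver 0 sphere: z² = 67.58² − (x − 39.3)² − (y − 79.9)² with x = 22.406, y = 21.697, so z ≈ 29.901 ≈ 29.9 km.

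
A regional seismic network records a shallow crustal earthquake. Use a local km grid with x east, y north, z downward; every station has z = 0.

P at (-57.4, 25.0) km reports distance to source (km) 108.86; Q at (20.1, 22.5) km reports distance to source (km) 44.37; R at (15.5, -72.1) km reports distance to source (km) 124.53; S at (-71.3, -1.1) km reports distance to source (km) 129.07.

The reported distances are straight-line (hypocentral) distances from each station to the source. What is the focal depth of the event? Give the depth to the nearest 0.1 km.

z ≈ 28.0 km

Each station gives a sphere (x−x_i)² + (y−y_i)² + z² = d_i² (stations at z=0).
Subtracting the P sphere from Q and R: z² cancels, leaving linear equations in x and y:
155.0 x − 5.0 y = 6872.30
145.8 x − 194.2 y = -2138.32
Solving: x ≈ 45.802, y ≈ 45.398 km (keep extra digits for the depth step; rounded: 45.8, 45.4).
Then from the P sphere: z² = 108.86² − (x + 57.4)² − (y − 25.0)² with x = 45.802, y = 45.398, so z ≈ 27.996 ≈ 28.0 km.
Check against S (with the unrounded solution): distance 129.07 ≈ 129.07 km. ✓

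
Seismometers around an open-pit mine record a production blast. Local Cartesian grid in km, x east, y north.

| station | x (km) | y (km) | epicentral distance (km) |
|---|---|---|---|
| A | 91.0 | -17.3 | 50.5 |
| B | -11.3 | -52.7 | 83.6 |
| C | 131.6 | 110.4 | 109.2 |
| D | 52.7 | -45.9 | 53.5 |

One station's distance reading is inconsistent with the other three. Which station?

C

Solve using three stations at a time. Using A, B, D (subtract circle equations pairwise → linear system) gives (x, y) ≈ (46.9, 7.2).
Distances from that point to each station vs reported:
  A: calculated 50.4 vs reported 50.5 → residual 0.1 km
  B: calculated 83.6 vs reported 83.6 → residual 0.0 km
  C: calculated 133.5 vs reported 109.2 → residual 24.3 km
  D: calculated 53.4 vs reported 53.5 → residual 0.1 km
A, B, D are mutually consistent (residuals ≈ 0); C is off by 24.3 km.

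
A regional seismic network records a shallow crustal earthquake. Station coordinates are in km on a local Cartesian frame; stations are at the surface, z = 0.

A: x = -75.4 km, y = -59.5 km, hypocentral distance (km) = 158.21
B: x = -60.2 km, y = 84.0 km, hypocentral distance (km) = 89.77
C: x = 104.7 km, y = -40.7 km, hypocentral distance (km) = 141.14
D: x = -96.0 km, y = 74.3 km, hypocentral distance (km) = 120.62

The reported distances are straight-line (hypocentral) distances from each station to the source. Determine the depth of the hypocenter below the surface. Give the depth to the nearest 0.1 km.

depth ≈ 40.2 km

Each station gives a sphere (x−x_i)² + (y−y_i)² + z² = d_i² (stations at z=0).
Subtracting the A sphere from B and C: z² cancels, leaving linear equations in x and y:
30.4 x + 287.0 y = 18426.38
360.2 x + 37.6 y = 8503.07
Solving: x ≈ 17.094, y ≈ 62.393 km (keep extra digits for the depth step; rounded: 17.1, 62.4).
Then from the A sphere: z² = 158.21² − (x + 75.4)² − (y + 59.5)² with x = 17.094, y = 62.393, so z ≈ 40.216 ≈ 40.2 km.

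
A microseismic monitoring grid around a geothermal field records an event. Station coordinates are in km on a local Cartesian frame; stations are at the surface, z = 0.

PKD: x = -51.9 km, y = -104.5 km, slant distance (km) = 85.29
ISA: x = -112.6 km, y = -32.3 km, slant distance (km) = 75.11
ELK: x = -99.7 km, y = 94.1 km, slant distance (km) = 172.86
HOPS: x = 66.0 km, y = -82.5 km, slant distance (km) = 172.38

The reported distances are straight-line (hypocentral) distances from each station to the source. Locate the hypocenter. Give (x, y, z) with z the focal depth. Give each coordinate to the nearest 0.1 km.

(-93.2, -66.3, 64.1)

Each station gives a sphere (x−x_i)² + (y−y_i)² + z² = d_i² (stations at z=0).
Subtracting the PKD sphere from ISA and ELK: z² cancels, leaving linear equations in x and y:
-121.4 x + 144.4 y = 1741.06
-95.6 x + 397.2 y = -17425.16
Solving: x ≈ -93.206, y ≈ -66.303 km (keep extra digits for the depth step; rounded: -93.2, -66.3).
Then from the PKD sphere: z² = 85.29² − (x + 51.9)² − (y + 104.5)² with x = -93.206, y = -66.303, so z ≈ 64.103 ≈ 64.1 km.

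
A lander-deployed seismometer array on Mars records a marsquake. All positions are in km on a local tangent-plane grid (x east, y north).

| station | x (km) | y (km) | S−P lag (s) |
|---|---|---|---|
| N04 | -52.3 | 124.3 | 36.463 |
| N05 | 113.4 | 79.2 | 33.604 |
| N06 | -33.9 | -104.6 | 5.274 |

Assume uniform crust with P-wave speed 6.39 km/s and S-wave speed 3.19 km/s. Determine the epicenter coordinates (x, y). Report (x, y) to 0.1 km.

Distance from S−P lag: d = Δt · v_P v_S / (v_P − v_S) = Δt · (6.39·3.19)/(6.39−3.19) ≈ 6.3700·Δt.
So d_N04 = 232.27, d_N05 = 214.06, d_N06 = 33.60 km.
Circle about each station: (x + 52.3)² + (y − 124.3)² = 232.27²; (x − 113.4)² + (y − 79.2)² = 214.06²; (x + 33.9)² + (y + 104.6)² = 33.60².
Subtracting the N04 equation from the N05 and N06 equations removes the quadratic terms:
331.4 x − 90.2 y = 9074.09
36.8 x − 457.8 y = 46724.98
Solving the 2×2 system: x ≈ -0.4, y ≈ -102.1 km.

(-0.4, -102.1)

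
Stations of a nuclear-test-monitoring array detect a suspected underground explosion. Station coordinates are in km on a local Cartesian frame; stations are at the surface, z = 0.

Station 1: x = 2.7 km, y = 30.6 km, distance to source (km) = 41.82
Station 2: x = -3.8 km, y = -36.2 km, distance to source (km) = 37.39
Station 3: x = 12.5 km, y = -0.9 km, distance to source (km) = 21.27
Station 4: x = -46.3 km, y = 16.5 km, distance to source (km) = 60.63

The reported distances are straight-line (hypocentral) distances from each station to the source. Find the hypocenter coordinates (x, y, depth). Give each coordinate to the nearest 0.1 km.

(6.4, -6.1, 19.7)

Each station gives a sphere (x−x_i)² + (y−y_i)² + z² = d_i² (stations at z=0).
Subtracting the Station 1 sphere from Station 2 and Station 3: z² cancels, leaving linear equations in x and y:
-13.0 x − 133.6 y = 732.13
19.6 x − 63.0 y = 509.91
Solving: x ≈ 6.400, y ≈ -6.103 km (keep extra digits for the depth step; rounded: 6.4, -6.1).
Then from the Station 1 sphere: z² = 41.82² − (x − 2.7)² − (y − 30.6)² with x = 6.400, y = -6.103, so z ≈ 19.701 ≈ 19.7 km.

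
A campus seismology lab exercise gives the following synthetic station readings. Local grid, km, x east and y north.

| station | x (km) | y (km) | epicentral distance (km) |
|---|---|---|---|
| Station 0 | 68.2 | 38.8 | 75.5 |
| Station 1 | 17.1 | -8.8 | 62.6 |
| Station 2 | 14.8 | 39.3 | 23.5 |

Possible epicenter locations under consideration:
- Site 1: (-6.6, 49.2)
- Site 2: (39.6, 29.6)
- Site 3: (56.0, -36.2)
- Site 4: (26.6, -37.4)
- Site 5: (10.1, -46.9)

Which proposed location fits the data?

Site 1

For each candidate, compare |candidate − station| to the reported distance:
Site 1: residuals Station 0 0.0, Station 1 0.1, Station 2 0.1 → max 0.1 km
Site 2: residuals Station 0 45.5, Station 1 18.1, Station 2 3.1 → max 45.5 km
Site 3: residuals Station 0 0.5, Station 1 15.0, Station 2 62.5 → max 62.5 km
Site 4: residuals Station 0 11.3, Station 1 32.5, Station 2 54.1 → max 54.1 km
Site 5: residuals Station 0 28.0, Station 1 23.9, Station 2 62.8 → max 62.8 km
Only Site 1 has all residuals ≈ 0.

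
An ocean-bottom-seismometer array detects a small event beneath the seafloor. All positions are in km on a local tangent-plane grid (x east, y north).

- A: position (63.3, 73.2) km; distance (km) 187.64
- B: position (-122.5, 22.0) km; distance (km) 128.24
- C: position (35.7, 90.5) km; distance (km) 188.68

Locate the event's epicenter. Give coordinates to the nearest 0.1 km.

Circle about each station: (x − 63.3)² + (y − 73.2)² = 187.64²; (x + 122.5)² + (y − 22.0)² = 128.24²; (x − 35.7)² + (y − 90.5)² = 188.68².
Subtracting the A equation from the B and C equations removes the quadratic terms:
-371.6 x − 102.4 y = 24888.39
-55.2 x + 34.6 y = -291.76
Solving the 2×2 system: x ≈ -44.9, y ≈ -80.1 km.

-44.9 km east, -80.1 km north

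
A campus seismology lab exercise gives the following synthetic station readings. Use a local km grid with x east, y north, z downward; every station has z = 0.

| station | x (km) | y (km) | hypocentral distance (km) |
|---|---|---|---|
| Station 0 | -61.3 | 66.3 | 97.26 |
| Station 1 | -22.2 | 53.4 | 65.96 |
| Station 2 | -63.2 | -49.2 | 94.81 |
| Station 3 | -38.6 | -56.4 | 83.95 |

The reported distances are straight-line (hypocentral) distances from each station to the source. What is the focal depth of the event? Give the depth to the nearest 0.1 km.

z ≈ 35.7 km

Each station gives a sphere (x−x_i)² + (y−y_i)² + z² = d_i² (stations at z=0).
Subtracting the Station 0 sphere from Station 1 and Station 2: z² cancels, leaving linear equations in x and y:
78.2 x − 25.8 y = 299.81
-3.8 x − 231.0 y = -1267.93
Solving: x ≈ 5.614, y ≈ 5.397 km (keep extra digits for the depth step; rounded: 5.6, 5.4).
Then from the Station 0 sphere: z² = 97.26² − (x + 61.3)² − (y − 66.3)² with x = 5.614, y = 5.397, so z ≈ 35.677 ≈ 35.7 km.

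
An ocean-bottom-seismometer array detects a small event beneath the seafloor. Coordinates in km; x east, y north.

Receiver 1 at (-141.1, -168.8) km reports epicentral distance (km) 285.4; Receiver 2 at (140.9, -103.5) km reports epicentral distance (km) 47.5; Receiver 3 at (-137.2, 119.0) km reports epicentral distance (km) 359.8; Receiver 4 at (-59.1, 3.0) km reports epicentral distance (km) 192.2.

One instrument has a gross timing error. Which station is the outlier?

Receiver 3

Solve using three stations at a time. Using Receiver 1, Receiver 2, Receiver 4 (subtract circle equations pairwise → linear system) gives (x, y) ≈ (122.6, -59.7).
Distances from that point to each station vs reported:
  Receiver 1: calculated 285.4 vs reported 285.4 → residual 0.0 km
  Receiver 2: calculated 47.5 vs reported 47.5 → residual 0.0 km
  Receiver 3: calculated 315.3 vs reported 359.8 → residual 44.5 km
  Receiver 4: calculated 192.2 vs reported 192.2 → residual 0.0 km
Receiver 1, Receiver 2, Receiver 4 are mutually consistent (residuals ≈ 0); Receiver 3 is off by 44.5 km.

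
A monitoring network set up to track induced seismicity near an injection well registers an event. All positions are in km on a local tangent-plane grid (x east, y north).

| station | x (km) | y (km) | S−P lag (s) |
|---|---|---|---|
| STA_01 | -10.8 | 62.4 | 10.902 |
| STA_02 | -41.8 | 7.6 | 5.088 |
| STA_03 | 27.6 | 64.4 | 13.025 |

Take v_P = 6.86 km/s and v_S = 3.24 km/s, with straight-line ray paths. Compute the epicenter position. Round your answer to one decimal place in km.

Distance from S−P lag: d = Δt · v_P v_S / (v_P − v_S) = Δt · (6.86·3.24)/(6.86−3.24) ≈ 6.1399·Δt.
So d_STA_01 = 66.94, d_STA_02 = 31.24, d_STA_03 = 79.97 km.
Circle about each station: (x + 10.8)² + (y − 62.4)² = 66.94²; (x + 41.8)² + (y − 7.6)² = 31.24²; (x − 27.6)² + (y − 64.4)² = 79.97².
Subtracting the STA_01 equation from the STA_02 and STA_03 equations removes the quadratic terms:
-62.0 x − 109.6 y = 1299.63
76.8 x + 4.0 y = -1015.52
Solving the 2×2 system: x ≈ -13.0, y ≈ -4.5 km.

x ≈ -13.0 km, y ≈ -4.5 km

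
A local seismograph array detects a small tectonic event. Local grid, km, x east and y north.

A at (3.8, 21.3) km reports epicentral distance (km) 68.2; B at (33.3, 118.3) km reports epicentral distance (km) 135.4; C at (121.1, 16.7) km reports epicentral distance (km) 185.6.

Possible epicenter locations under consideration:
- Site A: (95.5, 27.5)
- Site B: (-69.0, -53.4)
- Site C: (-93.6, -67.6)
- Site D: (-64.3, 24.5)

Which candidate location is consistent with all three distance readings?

For each candidate, compare |candidate − station| to the reported distance:
Site A: residuals A 23.7, B 25.3, C 157.8 → max 157.8 km
Site B: residuals A 36.1, B 64.5, C 17.0 → max 64.5 km
Site C: residuals A 63.7, B 89.7, C 45.1 → max 89.7 km
Site D: residuals A 0.0, B 0.0, C 0.0 → max 0.0 km
Only Site D has all residuals ≈ 0.

Site D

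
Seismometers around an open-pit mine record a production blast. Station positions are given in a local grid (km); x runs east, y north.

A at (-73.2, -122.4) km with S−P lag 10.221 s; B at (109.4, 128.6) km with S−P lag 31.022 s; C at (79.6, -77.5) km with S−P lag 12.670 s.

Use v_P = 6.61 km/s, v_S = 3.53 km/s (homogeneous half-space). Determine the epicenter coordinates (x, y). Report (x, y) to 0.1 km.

Distance from S−P lag: d = Δt · v_P v_S / (v_P − v_S) = Δt · (6.61·3.53)/(6.61−3.53) ≈ 7.5757·Δt.
So d_A = 77.43, d_B = 235.01, d_C = 95.98 km.
Circle about each station: (x + 73.2)² + (y + 122.4)² = 77.43²; (x − 109.4)² + (y − 128.6)² = 235.01²; (x − 79.6)² + (y + 77.5)² = 95.98².
Subtracting pairs of circle equations eliminates x²+y² and gives linear equations (the radical axes):
365.2 x + 502.0 y = -41067.98
305.6 x + 89.8 y = -11214.35
Solving the 2×2 system: x ≈ -16.1, y ≈ -70.1 km.
Check against A (with the unrounded x, y): √((x + 73.2)²+(y + 122.4)²) = 77.43 ≈ 77.43 km. ✓

(-16.1, -70.1)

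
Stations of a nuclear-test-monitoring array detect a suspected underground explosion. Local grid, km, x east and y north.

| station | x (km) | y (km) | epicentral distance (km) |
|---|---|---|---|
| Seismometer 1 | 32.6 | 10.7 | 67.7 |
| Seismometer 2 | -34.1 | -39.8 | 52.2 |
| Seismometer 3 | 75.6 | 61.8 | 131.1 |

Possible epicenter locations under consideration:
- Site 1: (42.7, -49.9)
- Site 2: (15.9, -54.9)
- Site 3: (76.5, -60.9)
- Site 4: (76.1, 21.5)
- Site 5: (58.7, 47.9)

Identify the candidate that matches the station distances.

Site 2

For each candidate, compare |candidate − station| to the reported distance:
Site 1: residuals Seismometer 1 6.3, Seismometer 2 25.3, Seismometer 3 14.7 → max 25.3 km
Site 2: residuals Seismometer 1 0.0, Seismometer 2 0.0, Seismometer 3 0.0 → max 0.0 km
Site 3: residuals Seismometer 1 16.3, Seismometer 2 60.4, Seismometer 3 8.4 → max 60.4 km
Site 4: residuals Seismometer 1 22.9, Seismometer 2 73.9, Seismometer 3 90.8 → max 90.8 km
Site 5: residuals Seismometer 1 22.3, Seismometer 2 75.5, Seismometer 3 109.2 → max 109.2 km
Only Site 2 has all residuals ≈ 0.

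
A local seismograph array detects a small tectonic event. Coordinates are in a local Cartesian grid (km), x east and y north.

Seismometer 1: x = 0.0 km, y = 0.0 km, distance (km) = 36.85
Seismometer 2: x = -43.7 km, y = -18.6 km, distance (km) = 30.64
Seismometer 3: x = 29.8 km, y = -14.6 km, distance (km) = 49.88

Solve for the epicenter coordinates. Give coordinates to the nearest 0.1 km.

Circle about each station: x² + y² = 36.85²; (x + 43.7)² + (y + 18.6)² = 30.64²; (x − 29.8)² + (y + 14.6)² = 49.88².
Subtracting the Seismometer 1 equation from the Seismometer 2 and Seismometer 3 equations removes the quadratic terms:
-87.4 x − 37.2 y = 2674.76
59.6 x − 29.2 y = -28.89
Solving the 2×2 system: x ≈ -16.6, y ≈ -32.9 km.

x ≈ -16.6 km, y ≈ -32.9 km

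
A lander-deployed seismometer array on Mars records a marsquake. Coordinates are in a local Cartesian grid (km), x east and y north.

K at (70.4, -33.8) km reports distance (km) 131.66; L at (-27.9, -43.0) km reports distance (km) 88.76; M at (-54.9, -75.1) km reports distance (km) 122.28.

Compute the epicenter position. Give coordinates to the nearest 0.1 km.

-34.7 km east, 45.5 km north

Circle about each station: (x − 70.4)² + (y + 33.8)² = 131.66²; (x + 27.9)² + (y + 43.0)² = 88.76²; (x + 54.9)² + (y + 75.1)² = 122.28².
Subtracting the K equation from the L and M equations removes the quadratic terms:
-196.6 x − 18.4 y = 5984.83
-250.6 x − 82.6 y = 4937.38
Solving the 2×2 system: x ≈ -34.7, y ≈ 45.5 km.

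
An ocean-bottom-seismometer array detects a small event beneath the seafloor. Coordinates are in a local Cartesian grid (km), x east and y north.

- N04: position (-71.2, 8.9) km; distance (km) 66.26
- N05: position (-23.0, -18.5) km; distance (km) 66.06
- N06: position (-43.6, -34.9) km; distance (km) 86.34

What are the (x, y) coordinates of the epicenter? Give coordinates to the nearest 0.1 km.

Circle about each station: (x + 71.2)² + (y − 8.9)² = 66.26²; (x + 23.0)² + (y + 18.5)² = 66.06²; (x + 43.6)² + (y + 34.9)² = 86.34².
Subtracting pairs of circle equations eliminates x²+y² and gives linear equations (the radical axes):
96.4 x − 54.8 y = -4250.94
55.2 x − 87.6 y = -5093.89
Solving the 2×2 system: x ≈ -17.2, y ≈ 47.3 km.
Check against N04 (with the unrounded x, y): √((x + 71.2)²+(y − 8.9)²) = 66.26 ≈ 66.26 km. ✓

-17.2 km east, 47.3 km north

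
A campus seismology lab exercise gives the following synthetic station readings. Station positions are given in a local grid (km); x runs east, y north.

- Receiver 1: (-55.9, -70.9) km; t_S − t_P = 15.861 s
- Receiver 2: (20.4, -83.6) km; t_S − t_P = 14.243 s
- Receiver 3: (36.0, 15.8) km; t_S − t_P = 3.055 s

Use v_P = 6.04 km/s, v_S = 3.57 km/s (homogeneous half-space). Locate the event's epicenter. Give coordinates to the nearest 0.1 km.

26.2 km east, 40.6 km north

Distance from S−P lag: d = Δt · v_P v_S / (v_P − v_S) = Δt · (6.04·3.57)/(6.04−3.57) ≈ 8.7299·Δt.
So d_Receiver 1 = 138.46, d_Receiver 2 = 124.34, d_Receiver 3 = 26.67 km.
Circle about each station: (x + 55.9)² + (y + 70.9)² = 138.46²; (x − 20.4)² + (y + 83.6)² = 124.34²; (x − 36.0)² + (y − 15.8)² = 26.67².
Subtracting pairs of circle equations eliminates x²+y² and gives linear equations (the radical axes):
152.6 x − 25.4 y = 2964.24
183.8 x + 173.4 y = 11853.90
Solving the 2×2 system: x ≈ 26.2, y ≈ 40.6 km.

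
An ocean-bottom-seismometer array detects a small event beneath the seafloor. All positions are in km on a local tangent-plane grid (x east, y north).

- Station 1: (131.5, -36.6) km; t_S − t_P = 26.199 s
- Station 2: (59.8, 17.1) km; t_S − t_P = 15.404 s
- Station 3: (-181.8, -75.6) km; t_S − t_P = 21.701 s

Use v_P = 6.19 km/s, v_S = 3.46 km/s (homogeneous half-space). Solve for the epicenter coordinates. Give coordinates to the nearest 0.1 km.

-58.5 km east, 41.8 km north

Distance from S−P lag: d = Δt · v_P v_S / (v_P − v_S) = Δt · (6.19·3.46)/(6.19−3.46) ≈ 7.8452·Δt.
So d_Station 1 = 205.54, d_Station 2 = 120.85, d_Station 3 = 170.25 km.
Circle about each station: (x − 131.5)² + (y + 36.6)² = 205.54²; (x − 59.8)² + (y − 17.1)² = 120.85²; (x + 181.8)² + (y + 75.6)² = 170.25².
Subtracting the Station 1 equation from the Station 2 and Station 3 equations removes the quadratic terms:
-143.4 x + 107.4 y = 12878.61
-626.6 x − 78.0 y = 33396.42
Solving the 2×2 system: x ≈ -58.5, y ≈ 41.8 km.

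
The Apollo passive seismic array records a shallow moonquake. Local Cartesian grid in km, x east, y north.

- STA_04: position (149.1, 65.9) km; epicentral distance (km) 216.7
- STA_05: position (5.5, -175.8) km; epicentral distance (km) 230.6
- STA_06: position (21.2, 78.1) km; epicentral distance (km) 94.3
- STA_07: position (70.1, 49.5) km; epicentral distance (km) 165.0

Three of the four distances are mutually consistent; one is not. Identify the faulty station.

STA_07

Solve using three stations at a time. Using STA_04, STA_05, STA_06 (subtract circle equations pairwise → linear system) gives (x, y) ≈ (-66.4, 43.3).
Distances from that point to each station vs reported:
  STA_04: calculated 216.7 vs reported 216.7 → residual 0.0 km
  STA_05: calculated 230.6 vs reported 230.6 → residual 0.0 km
  STA_06: calculated 94.3 vs reported 94.3 → residual 0.0 km
  STA_07: calculated 136.6 vs reported 165.0 → residual 28.4 km
STA_04, STA_05, STA_06 are mutually consistent (residuals ≈ 0); STA_07 is off by 28.4 km.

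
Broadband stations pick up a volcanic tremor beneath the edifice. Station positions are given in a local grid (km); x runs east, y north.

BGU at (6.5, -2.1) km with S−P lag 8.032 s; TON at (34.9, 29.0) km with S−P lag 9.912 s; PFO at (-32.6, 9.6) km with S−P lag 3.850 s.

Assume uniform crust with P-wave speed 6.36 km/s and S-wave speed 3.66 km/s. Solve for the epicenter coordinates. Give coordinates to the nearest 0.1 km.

x ≈ -50.1 km, y ≈ 37.8 km

Distance from S−P lag: d = Δt · v_P v_S / (v_P − v_S) = Δt · (6.36·3.66)/(6.36−3.66) ≈ 8.6213·Δt.
So d_BGU = 69.25, d_TON = 85.45, d_PFO = 33.19 km.
Circle about each station: (x − 6.5)² + (y + 2.1)² = 69.25²; (x − 34.9)² + (y − 29.0)² = 85.45²; (x + 32.6)² + (y − 9.6)² = 33.19².
Subtracting the BGU equation from the TON and PFO equations removes the quadratic terms:
56.8 x + 62.2 y = -493.79
-78.2 x + 23.4 y = 4802.25
Solving the 2×2 system: x ≈ -50.1, y ≈ 37.8 km.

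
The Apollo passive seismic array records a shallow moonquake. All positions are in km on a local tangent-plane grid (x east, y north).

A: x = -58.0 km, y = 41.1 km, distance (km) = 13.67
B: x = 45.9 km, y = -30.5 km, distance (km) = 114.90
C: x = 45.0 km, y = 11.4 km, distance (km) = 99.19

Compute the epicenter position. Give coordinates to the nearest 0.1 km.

x ≈ -52.7 km, y ≈ 28.5 km

Circle about each station: (x + 58.0)² + (y − 41.1)² = 13.67²; (x − 45.9)² + (y + 30.5)² = 114.90²; (x − 45.0)² + (y − 11.4)² = 99.19².
Subtracting pairs of circle equations eliminates x²+y² and gives linear equations (the radical axes):
207.8 x − 143.2 y = -15031.29
206.0 x − 59.4 y = -12550.04
Solving the 2×2 system: x ≈ -52.7, y ≈ 28.5 km.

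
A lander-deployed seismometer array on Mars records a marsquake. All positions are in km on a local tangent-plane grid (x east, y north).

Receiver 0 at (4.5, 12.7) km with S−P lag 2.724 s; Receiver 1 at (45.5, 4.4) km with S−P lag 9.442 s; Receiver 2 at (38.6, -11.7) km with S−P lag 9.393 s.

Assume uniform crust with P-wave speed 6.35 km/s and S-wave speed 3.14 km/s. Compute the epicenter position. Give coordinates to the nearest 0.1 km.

(-11.5, 18.2)

Distance from S−P lag: d = Δt · v_P v_S / (v_P − v_S) = Δt · (6.35·3.14)/(6.35−3.14) ≈ 6.2115·Δt.
So d_Receiver 0 = 16.92, d_Receiver 1 = 58.65, d_Receiver 2 = 58.34 km.
Circle about each station: (x − 4.5)² + (y − 12.7)² = 16.92²; (x − 45.5)² + (y − 4.4)² = 58.65²; (x − 38.6)² + (y + 11.7)² = 58.34².
Subtracting pairs of circle equations eliminates x²+y² and gives linear equations (the radical axes):
82.0 x − 16.6 y = -1245.47
68.2 x − 48.8 y = -1671.96
Solving the 2×2 system: x ≈ -11.5, y ≈ 18.2 km.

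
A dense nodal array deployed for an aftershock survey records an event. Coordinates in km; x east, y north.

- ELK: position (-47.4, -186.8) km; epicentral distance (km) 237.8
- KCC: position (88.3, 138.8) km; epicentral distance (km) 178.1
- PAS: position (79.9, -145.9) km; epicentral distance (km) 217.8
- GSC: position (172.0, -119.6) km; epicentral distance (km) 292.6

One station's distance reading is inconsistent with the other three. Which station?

PAS

Solve using three stations at a time. Using ELK, KCC, GSC (subtract circle equations pairwise → linear system) gives (x, y) ≈ (-66.3, 50.3).
Distances from that point to each station vs reported:
  ELK: calculated 237.8 vs reported 237.8 → residual 0.0 km
  KCC: calculated 178.1 vs reported 178.1 → residual 0.0 km
  PAS: calculated 244.6 vs reported 217.8 → residual 26.8 km
  GSC: calculated 292.6 vs reported 292.6 → residual 0.0 km
ELK, KCC, GSC are mutually consistent (residuals ≈ 0); PAS is off by 26.8 km.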